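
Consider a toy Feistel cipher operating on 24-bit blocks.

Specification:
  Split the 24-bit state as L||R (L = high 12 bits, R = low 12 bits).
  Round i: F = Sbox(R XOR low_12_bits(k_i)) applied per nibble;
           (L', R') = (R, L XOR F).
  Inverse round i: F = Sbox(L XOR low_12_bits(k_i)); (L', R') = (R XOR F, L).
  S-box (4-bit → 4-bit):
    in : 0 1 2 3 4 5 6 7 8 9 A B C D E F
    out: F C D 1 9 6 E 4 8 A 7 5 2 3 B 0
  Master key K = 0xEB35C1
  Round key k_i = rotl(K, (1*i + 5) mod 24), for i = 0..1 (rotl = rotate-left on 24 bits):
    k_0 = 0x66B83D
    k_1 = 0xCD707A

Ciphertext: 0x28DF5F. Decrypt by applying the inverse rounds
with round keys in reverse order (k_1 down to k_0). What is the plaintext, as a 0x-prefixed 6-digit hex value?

0x56325B

s_0 = ciphertext = 0x28DF5F
s_1 = InvRound(s_0, k_1) = 0x25B28D
s_2 = InvRound(s_1, k_0) = 0x56325B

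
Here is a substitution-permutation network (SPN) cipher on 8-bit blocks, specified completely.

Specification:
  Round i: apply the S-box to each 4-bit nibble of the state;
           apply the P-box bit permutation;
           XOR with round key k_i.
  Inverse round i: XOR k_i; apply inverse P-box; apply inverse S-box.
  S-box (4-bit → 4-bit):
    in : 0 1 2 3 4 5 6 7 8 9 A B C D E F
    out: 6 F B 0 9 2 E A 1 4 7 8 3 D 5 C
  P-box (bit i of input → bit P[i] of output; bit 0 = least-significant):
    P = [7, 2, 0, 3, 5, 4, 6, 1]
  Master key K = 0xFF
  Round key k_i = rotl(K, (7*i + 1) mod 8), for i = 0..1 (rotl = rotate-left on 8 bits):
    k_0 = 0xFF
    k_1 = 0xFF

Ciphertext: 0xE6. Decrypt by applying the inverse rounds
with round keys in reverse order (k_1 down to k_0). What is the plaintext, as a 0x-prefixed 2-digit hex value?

0x88

s_0 = ciphertext = 0xE6
s_1 = InvRound(s_0, k_1) = 0x5F
s_2 = InvRound(s_1, k_0) = 0x88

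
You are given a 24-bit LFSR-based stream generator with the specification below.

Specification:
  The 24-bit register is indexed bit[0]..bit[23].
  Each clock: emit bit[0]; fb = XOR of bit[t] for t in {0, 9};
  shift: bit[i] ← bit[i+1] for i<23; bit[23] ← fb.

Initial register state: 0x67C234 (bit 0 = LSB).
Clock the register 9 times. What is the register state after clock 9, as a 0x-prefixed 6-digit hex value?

0xEAB3E1

reg_0 = 0x67C234
clock 1: out=0, reg = 0xB3E11A
clock 2: out=0, reg = 0x59F08D
clock 3: out=1, reg = 0xACF846
clock 4: out=0, reg = 0x567C23
clock 5: out=1, reg = 0xAB3E11
clock 6: out=1, reg = 0x559F08
clock 7: out=0, reg = 0xAACF84
clock 8: out=0, reg = 0xD567C2
clock 9: out=0, reg = 0xEAB3E1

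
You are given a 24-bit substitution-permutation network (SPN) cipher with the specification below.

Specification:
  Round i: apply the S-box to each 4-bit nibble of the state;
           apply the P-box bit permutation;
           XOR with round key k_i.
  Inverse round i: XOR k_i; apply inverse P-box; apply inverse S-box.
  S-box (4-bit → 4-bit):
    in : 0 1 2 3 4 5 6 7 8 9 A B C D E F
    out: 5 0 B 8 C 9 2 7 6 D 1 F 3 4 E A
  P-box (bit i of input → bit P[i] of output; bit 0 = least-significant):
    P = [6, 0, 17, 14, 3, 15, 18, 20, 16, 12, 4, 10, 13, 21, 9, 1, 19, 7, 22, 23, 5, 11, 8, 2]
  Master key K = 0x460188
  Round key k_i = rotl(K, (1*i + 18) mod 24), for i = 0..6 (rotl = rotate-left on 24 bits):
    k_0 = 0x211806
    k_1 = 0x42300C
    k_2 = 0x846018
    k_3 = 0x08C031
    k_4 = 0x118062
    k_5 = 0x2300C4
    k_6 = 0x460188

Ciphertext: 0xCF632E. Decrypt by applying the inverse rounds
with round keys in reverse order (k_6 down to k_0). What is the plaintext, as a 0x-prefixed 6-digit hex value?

0x0BD21D

s_0 = ciphertext = 0xCF632E
s_1 = InvRound(s_0, k_6) = 0x529A13
s_2 = InvRound(s_1, k_5) = 0xF8E7FC
s_3 = InvRound(s_2, k_4) = 0x4BB9A3
s_4 = InvRound(s_3, k_3) = 0x885714
s_5 = InvRound(s_4, k_2) = 0x4A0F01
s_6 = InvRound(s_5, k_1) = 0xEA0FA6
s_7 = InvRound(s_6, k_0) = 0x0BD21D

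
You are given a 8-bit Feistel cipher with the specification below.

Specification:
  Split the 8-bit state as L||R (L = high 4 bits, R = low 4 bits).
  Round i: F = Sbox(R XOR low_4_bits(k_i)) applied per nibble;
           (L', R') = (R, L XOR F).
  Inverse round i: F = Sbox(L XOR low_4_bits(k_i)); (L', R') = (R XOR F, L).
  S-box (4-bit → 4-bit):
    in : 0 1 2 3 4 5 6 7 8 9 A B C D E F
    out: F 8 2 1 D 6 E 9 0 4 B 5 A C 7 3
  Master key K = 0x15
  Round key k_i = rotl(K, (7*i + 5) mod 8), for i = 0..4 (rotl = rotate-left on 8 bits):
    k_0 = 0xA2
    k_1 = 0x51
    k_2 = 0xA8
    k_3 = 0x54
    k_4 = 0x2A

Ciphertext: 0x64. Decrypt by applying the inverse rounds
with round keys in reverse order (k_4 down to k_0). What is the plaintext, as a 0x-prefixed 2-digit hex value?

0xD9

s_0 = ciphertext = 0x64
s_1 = InvRound(s_0, k_4) = 0xE6
s_2 = InvRound(s_1, k_3) = 0xDE
s_3 = InvRound(s_2, k_2) = 0x8D
s_4 = InvRound(s_3, k_1) = 0x98
s_5 = InvRound(s_4, k_0) = 0xD9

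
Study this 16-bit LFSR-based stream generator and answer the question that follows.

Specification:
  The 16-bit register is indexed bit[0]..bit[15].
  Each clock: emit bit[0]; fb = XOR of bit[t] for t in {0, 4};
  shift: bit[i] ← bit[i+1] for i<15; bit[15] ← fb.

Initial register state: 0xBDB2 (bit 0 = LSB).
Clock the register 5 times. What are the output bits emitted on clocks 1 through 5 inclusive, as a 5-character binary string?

01001

reg_0 = 0xBDB2
clock 1: out=0, reg = 0xDED9
clock 2: out=1, reg = 0x6F6C
clock 3: out=0, reg = 0x37B6
clock 4: out=0, reg = 0x9BDB
clock 5: out=1, reg = 0x4DED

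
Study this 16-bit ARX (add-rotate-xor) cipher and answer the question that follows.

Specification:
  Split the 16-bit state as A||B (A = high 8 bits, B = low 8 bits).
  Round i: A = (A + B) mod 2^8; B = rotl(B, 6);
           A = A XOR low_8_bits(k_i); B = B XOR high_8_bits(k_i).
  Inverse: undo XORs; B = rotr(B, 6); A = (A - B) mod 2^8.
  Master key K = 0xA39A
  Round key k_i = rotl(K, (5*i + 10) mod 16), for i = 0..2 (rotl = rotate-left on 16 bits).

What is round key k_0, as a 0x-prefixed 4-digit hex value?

0x6A8E

K = 0xA39A
k_0 = rotl(K, (5*0+10) mod 16) = rotl(K, 10) = 0x6A8E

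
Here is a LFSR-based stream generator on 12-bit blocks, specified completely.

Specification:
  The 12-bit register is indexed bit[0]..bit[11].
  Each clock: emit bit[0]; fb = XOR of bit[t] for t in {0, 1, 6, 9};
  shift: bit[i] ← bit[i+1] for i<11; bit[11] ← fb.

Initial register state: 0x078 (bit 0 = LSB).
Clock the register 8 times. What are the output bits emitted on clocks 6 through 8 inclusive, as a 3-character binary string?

reg_0 = 0x078
clock 1: out=0, reg = 0x83C
clock 2: out=0, reg = 0x41E
clock 3: out=0, reg = 0xA0F
clock 4: out=1, reg = 0xD07
clock 5: out=1, reg = 0x683
clock 6: out=1, reg = 0xB41
clock 7: out=1, reg = 0xDA0
clock 8: out=0, reg = 0x6D0

110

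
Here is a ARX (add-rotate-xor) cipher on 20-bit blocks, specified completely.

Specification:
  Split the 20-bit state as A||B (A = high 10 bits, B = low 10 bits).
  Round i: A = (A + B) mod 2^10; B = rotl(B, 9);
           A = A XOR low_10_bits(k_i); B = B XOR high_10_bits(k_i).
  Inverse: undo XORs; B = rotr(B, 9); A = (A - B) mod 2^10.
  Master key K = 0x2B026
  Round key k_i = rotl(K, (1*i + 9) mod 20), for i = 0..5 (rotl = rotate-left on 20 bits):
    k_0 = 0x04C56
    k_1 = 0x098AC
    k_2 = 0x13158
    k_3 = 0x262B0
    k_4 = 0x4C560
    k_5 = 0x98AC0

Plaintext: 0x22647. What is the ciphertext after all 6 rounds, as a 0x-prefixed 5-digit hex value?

s_0 = plaintext = 0x22647
s_1 = Round(s_0, k_0) = 0xA1B30
s_2 = Round(s_1, k_1) = 0x469BE
s_3 = Round(s_2, k_2) = 0xE0093
s_4 = Round(s_3, k_3) = 0xA8ED1
s_5 = Round(s_4, k_4) = 0x05259
s_6 = Round(s_5, k_5) = 0x2B54E

0x2B54E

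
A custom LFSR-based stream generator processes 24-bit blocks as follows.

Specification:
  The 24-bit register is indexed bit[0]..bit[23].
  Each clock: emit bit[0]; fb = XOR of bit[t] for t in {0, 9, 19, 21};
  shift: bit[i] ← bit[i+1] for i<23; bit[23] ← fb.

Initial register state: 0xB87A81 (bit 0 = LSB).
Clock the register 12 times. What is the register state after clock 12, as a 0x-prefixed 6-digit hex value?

reg_0 = 0xB87A81
clock 1: out=1, reg = 0x5C3D40
clock 2: out=0, reg = 0xAE1EA0
clock 3: out=0, reg = 0xD70F50
clock 4: out=0, reg = 0xEB87A8
clock 5: out=0, reg = 0xF5C3D4
clock 6: out=0, reg = 0x7AE1EA
clock 7: out=0, reg = 0x3D70F5
clock 8: out=1, reg = 0x9EB87A
clock 9: out=0, reg = 0xCF5C3D
clock 10: out=1, reg = 0x67AE1E
clock 11: out=0, reg = 0x33D70F
clock 12: out=1, reg = 0x99EB87

0x99EB87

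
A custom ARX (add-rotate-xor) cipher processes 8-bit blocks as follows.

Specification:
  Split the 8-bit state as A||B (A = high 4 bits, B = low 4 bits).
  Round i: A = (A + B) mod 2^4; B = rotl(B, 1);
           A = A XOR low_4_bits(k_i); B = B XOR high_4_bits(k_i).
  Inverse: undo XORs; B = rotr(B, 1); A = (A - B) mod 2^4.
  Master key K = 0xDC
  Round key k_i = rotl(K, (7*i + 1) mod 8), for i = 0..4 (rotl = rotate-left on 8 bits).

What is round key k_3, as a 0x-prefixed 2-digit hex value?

0x37

K = 0xDC
k_0 = rotl(K, (7*0+1) mod 8) = rotl(K, 1) = 0xB9
k_1 = rotl(K, (7*1+1) mod 8) = rotl(K, 0) = 0xDC
k_2 = rotl(K, (7*2+1) mod 8) = rotl(K, 7) = 0x6E
k_3 = rotl(K, (7*3+1) mod 8) = rotl(K, 6) = 0x37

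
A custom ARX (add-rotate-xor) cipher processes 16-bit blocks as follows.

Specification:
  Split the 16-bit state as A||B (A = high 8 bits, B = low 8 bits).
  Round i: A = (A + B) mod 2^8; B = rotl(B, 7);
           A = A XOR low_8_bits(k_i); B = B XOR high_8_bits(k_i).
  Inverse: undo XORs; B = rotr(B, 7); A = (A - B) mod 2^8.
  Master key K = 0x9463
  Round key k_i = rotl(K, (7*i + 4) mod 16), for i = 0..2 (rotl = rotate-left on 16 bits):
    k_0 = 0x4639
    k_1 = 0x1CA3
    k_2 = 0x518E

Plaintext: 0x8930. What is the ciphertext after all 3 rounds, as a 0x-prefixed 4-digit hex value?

0x3EC8

s_0 = plaintext = 0x8930
s_1 = Round(s_0, k_0) = 0x805E
s_2 = Round(s_1, k_1) = 0x7D33
s_3 = Round(s_2, k_2) = 0x3EC8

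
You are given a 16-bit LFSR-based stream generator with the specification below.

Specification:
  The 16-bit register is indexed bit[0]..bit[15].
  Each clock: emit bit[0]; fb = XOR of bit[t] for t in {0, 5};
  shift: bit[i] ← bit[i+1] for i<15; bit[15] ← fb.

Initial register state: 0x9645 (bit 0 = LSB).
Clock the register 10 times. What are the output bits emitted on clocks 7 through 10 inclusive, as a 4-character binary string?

1001

reg_0 = 0x9645
clock 1: out=1, reg = 0xCB22
clock 2: out=0, reg = 0xE591
clock 3: out=1, reg = 0xF2C8
clock 4: out=0, reg = 0x7964
clock 5: out=0, reg = 0xBCB2
clock 6: out=0, reg = 0xDE59
clock 7: out=1, reg = 0xEF2C
clock 8: out=0, reg = 0xF796
clock 9: out=0, reg = 0x7BCB
clock 10: out=1, reg = 0xBDE5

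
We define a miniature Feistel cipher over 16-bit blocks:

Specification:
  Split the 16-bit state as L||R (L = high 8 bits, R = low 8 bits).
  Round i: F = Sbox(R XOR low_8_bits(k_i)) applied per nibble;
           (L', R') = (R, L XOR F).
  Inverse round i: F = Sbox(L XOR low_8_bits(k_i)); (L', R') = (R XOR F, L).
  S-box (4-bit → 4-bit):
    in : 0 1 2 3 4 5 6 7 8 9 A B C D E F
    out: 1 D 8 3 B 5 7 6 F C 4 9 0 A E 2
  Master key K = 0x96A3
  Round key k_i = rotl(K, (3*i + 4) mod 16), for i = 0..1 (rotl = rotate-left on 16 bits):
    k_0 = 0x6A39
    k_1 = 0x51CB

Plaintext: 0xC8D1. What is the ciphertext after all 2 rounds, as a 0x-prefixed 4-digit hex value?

s_0 = plaintext = 0xC8D1
s_1 = Round(s_0, k_0) = 0xD127
s_2 = Round(s_1, k_1) = 0x2731

0x2731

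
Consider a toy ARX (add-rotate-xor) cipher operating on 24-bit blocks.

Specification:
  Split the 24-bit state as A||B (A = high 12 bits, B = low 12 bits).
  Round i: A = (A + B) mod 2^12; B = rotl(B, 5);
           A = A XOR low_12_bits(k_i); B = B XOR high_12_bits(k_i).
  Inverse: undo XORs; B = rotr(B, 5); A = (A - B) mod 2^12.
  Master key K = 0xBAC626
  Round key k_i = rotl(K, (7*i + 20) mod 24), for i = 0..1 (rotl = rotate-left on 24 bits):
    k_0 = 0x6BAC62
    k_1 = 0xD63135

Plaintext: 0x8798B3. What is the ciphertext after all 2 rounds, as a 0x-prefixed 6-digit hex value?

0xF2C402

s_0 = plaintext = 0x8798B3
s_1 = Round(s_0, k_0) = 0xD4E0CB
s_2 = Round(s_1, k_1) = 0xF2C402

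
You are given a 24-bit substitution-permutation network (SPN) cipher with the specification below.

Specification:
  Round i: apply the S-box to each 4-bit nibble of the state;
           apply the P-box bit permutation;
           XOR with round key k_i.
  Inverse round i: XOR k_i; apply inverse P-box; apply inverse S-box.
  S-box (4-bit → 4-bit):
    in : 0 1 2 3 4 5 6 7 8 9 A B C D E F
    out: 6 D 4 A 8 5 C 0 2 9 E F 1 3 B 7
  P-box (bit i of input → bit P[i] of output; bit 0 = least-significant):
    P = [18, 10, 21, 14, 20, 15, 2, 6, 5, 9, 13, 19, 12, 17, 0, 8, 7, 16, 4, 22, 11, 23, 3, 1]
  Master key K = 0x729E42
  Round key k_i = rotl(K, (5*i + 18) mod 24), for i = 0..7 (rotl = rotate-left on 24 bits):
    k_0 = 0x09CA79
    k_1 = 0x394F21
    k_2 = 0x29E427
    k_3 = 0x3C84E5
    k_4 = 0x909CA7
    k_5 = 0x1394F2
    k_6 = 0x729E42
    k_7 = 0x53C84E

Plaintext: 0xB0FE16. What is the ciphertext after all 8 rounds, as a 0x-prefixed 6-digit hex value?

s_0 = plaintext = 0xB0FE16
s_1 = Round(s_0, k_0) = 0xB29006
s_2 = Round(s_1, k_1) = 0x99B43F
s_3 = Round(s_2, k_2) = 0x4779E4
s_4 = Round(s_3, k_3) = 0x244487
s_5 = Round(s_4, k_4) = 0xD81DAF
s_6 = Round(s_5, k_5) = 0xB60B97
s_7 = Round(s_6, k_6) = 0xA8B439
s_8 = Round(s_7, k_7) = 0xDC1905

0xDC1905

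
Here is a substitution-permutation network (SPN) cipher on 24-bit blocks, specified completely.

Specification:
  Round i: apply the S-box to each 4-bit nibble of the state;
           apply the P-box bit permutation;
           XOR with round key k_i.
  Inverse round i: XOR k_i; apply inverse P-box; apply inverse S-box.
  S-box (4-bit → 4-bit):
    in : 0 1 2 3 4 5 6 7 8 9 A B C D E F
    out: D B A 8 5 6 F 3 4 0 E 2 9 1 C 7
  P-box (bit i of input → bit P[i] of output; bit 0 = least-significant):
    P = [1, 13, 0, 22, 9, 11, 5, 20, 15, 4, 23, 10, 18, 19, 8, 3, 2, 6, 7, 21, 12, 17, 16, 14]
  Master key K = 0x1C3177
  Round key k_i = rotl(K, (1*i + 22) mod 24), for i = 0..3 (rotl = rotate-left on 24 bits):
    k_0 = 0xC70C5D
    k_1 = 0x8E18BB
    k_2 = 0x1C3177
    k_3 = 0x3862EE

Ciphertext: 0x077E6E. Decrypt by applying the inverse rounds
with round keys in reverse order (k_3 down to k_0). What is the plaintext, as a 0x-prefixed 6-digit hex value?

0x19D4C7

s_0 = ciphertext = 0x077E6E
s_1 = InvRound(s_0, k_3) = 0xFE7329
s_2 = InvRound(s_1, k_2) = 0x2135DC
s_3 = InvRound(s_2, k_1) = 0x51FE5F
s_4 = InvRound(s_3, k_0) = 0x19D4C7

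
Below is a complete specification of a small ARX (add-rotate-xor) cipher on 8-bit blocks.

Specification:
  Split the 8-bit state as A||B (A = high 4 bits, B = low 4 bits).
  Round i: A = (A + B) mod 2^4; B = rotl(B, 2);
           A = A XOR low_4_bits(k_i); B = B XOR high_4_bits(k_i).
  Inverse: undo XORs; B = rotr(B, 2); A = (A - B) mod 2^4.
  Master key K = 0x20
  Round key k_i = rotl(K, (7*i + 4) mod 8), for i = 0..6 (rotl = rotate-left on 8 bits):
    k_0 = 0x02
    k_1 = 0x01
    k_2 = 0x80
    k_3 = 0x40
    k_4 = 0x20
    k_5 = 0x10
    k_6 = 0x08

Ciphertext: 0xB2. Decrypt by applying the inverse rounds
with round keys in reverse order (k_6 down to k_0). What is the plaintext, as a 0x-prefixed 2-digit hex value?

s_0 = ciphertext = 0xB2
s_1 = InvRound(s_0, k_6) = 0xB8
s_2 = InvRound(s_1, k_5) = 0x56
s_3 = InvRound(s_2, k_4) = 0x41
s_4 = InvRound(s_3, k_3) = 0xF5
s_5 = InvRound(s_4, k_2) = 0x87
s_6 = InvRound(s_5, k_1) = 0xCD
s_7 = InvRound(s_6, k_0) = 0x77

0x77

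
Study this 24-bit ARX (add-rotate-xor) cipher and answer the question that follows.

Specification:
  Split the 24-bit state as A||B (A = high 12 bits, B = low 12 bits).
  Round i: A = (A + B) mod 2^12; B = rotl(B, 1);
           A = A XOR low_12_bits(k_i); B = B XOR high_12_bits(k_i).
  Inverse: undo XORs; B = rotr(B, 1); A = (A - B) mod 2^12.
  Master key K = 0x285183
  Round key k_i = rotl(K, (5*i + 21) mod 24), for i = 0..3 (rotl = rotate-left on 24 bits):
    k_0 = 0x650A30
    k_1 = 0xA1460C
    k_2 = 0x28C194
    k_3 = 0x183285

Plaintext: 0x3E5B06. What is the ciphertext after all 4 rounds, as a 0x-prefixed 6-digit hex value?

0x6C2E21

s_0 = plaintext = 0x3E5B06
s_1 = Round(s_0, k_0) = 0x4DB05D
s_2 = Round(s_1, k_1) = 0x334AAE
s_3 = Round(s_2, k_2) = 0xC767D1
s_4 = Round(s_3, k_3) = 0x6C2E21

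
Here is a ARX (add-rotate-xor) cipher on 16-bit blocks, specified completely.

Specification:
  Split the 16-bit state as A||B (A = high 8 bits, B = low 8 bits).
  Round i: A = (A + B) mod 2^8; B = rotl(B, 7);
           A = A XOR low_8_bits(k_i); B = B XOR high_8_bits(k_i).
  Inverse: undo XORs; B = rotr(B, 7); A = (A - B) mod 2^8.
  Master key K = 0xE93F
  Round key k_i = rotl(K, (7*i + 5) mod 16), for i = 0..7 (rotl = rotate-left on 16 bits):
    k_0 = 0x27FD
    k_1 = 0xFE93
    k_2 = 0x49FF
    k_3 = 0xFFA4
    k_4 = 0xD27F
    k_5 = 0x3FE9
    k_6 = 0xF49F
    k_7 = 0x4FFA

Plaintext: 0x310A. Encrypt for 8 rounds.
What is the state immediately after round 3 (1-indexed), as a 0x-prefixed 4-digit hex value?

s_0 = plaintext = 0x310A
s_1 = Round(s_0, k_0) = 0xC622
s_2 = Round(s_1, k_1) = 0x7BEF
s_3 = Round(s_2, k_2) = 0x95BE
s_4 = Round(s_3, k_3) = 0xF7A0
s_5 = Round(s_4, k_4) = 0xE882
s_6 = Round(s_5, k_5) = 0x837E
s_7 = Round(s_6, k_6) = 0x9ECB
s_8 = Round(s_7, k_7) = 0x93AA

0x95BE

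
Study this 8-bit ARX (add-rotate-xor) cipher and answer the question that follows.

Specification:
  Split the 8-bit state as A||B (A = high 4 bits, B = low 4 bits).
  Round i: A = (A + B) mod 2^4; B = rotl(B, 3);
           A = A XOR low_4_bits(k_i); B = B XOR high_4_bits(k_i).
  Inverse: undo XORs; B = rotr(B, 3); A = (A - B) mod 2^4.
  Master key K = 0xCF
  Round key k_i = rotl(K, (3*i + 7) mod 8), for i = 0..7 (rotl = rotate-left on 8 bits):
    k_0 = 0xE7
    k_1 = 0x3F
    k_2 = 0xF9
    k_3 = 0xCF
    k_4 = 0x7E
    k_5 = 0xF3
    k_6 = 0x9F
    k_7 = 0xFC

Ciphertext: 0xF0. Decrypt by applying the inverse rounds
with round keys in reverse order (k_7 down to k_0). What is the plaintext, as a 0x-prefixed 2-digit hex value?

s_0 = ciphertext = 0xF0
s_1 = InvRound(s_0, k_7) = 0x4F
s_2 = InvRound(s_1, k_6) = 0xFC
s_3 = InvRound(s_2, k_5) = 0x66
s_4 = InvRound(s_3, k_4) = 0x62
s_5 = InvRound(s_4, k_3) = 0xCD
s_6 = InvRound(s_5, k_2) = 0x14
s_7 = InvRound(s_6, k_1) = 0x0E
s_8 = InvRound(s_7, k_0) = 0x70

0x70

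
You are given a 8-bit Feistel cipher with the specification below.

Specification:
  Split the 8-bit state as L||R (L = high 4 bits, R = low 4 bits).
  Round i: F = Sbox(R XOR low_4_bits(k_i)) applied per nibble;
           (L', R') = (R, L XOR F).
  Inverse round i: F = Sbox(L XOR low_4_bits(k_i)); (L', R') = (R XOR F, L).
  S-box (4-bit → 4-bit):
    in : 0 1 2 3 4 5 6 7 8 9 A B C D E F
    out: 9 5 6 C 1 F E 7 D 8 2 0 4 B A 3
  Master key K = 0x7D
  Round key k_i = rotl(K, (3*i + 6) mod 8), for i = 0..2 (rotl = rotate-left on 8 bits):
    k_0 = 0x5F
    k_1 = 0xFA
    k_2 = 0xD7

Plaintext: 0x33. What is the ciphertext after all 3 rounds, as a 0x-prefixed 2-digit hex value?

0x84

s_0 = plaintext = 0x33
s_1 = Round(s_0, k_0) = 0x37
s_2 = Round(s_1, k_1) = 0x78
s_3 = Round(s_2, k_2) = 0x84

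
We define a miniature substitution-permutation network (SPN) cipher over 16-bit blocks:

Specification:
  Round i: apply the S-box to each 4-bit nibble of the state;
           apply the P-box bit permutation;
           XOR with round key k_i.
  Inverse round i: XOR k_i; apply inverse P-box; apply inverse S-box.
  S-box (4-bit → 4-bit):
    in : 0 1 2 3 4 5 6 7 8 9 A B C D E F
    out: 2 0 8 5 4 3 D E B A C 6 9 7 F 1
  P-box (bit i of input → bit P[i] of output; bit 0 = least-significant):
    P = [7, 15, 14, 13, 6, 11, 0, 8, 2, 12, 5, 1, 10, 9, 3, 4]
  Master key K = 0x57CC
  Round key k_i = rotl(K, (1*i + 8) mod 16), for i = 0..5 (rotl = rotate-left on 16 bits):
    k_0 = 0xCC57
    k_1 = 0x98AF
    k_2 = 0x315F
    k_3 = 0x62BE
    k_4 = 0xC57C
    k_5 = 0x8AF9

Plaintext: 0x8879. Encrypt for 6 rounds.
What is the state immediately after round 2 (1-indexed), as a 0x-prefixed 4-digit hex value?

0x1A92

s_0 = plaintext = 0x8879
s_1 = Round(s_0, k_0) = 0x7340
s_2 = Round(s_1, k_1) = 0x1A92
s_3 = Round(s_2, k_2) = 0x187D
s_4 = Round(s_3, k_3) = 0xBB39
s_5 = Round(s_4, k_4) = 0x7715
s_6 = Round(s_5, k_5) = 0x1843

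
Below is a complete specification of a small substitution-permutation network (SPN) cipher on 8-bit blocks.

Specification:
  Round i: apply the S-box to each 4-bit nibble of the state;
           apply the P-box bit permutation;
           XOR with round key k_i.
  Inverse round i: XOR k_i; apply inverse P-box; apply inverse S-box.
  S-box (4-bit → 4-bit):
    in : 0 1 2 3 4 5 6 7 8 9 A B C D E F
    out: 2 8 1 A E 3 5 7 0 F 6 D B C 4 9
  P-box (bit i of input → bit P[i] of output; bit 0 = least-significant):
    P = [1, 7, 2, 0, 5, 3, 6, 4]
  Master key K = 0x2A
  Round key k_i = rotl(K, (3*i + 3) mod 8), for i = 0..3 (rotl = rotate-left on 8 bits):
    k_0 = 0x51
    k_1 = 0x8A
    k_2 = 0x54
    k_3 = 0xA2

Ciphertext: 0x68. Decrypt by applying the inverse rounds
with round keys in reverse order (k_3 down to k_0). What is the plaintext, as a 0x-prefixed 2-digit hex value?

0x10

s_0 = ciphertext = 0x68
s_1 = InvRound(s_0, k_3) = 0xA5
s_2 = InvRound(s_1, k_2) = 0xB3
s_3 = InvRound(s_2, k_1) = 0xC1
s_4 = InvRound(s_3, k_0) = 0x10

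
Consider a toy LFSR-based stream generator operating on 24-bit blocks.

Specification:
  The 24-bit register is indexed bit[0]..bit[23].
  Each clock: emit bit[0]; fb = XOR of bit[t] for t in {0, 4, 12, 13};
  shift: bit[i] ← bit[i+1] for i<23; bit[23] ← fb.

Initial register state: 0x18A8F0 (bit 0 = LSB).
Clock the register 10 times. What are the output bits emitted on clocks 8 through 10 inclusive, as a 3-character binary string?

100

reg_0 = 0x18A8F0
clock 1: out=0, reg = 0x0C5478
clock 2: out=0, reg = 0x062A3C
clock 3: out=0, reg = 0x03151E
clock 4: out=0, reg = 0x018A8F
clock 5: out=1, reg = 0x80C547
clock 6: out=1, reg = 0xC062A3
clock 7: out=1, reg = 0x603151
clock 8: out=1, reg = 0x3018A8
clock 9: out=0, reg = 0x980C54
clock 10: out=0, reg = 0xCC062A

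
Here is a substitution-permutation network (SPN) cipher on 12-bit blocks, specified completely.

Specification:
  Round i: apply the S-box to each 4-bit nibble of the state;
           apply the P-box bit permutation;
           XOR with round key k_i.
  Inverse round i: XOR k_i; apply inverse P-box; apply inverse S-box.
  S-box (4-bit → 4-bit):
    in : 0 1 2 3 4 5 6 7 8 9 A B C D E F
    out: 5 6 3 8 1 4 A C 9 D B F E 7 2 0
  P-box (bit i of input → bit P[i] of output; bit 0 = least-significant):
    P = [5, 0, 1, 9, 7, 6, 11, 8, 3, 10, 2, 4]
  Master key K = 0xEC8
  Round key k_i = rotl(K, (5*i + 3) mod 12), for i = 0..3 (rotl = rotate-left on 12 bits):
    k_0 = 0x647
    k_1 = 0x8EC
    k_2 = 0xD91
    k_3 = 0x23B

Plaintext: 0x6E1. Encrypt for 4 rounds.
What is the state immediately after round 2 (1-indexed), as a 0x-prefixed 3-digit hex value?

s_0 = plaintext = 0x6E1
s_1 = Round(s_0, k_0) = 0x214
s_2 = Round(s_1, k_1) = 0x484
s_3 = Round(s_2, k_2) = 0xC39
s_4 = Round(s_3, k_3) = 0x50D

0x484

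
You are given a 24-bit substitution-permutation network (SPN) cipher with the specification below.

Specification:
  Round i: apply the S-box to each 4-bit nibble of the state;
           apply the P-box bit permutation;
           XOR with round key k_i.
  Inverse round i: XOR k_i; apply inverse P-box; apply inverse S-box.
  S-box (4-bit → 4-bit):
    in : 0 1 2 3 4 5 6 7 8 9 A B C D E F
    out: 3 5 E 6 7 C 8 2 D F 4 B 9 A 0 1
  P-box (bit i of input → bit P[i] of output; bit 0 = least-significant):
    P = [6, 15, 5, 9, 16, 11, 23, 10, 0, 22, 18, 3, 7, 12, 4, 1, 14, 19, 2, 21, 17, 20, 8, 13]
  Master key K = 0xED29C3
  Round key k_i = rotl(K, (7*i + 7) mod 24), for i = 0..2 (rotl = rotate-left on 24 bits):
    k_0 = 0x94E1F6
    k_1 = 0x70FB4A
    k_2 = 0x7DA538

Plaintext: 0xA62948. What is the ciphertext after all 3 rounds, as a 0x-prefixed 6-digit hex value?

s_0 = plaintext = 0xA62948
s_1 = Round(s_0, k_0) = 0x71FA8D
s_2 = Round(s_1, k_1) = 0xE53DCE
s_3 = Round(s_2, k_2) = 0x1CB124

0x1CB124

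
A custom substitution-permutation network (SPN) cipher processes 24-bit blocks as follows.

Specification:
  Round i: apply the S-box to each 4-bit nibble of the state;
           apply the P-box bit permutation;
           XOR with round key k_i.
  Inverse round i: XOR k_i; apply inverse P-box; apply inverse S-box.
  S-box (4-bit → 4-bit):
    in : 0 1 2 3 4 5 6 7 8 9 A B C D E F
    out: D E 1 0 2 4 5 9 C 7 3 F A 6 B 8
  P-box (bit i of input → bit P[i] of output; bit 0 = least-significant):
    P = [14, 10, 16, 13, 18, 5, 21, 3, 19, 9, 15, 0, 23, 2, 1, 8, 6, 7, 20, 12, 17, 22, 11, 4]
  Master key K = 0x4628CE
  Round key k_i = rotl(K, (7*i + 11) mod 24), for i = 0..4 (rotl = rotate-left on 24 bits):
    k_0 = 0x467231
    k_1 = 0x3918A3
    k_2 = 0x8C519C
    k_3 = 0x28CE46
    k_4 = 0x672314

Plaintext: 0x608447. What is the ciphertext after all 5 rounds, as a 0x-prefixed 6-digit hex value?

0x399E33

s_0 = plaintext = 0x608447
s_1 = Round(s_0, k_0) = 0x540953
s_2 = Round(s_1, k_1) = 0x919321
s_3 = Round(s_2, k_2) = 0x5B6D1A
s_4 = Round(s_3, k_3) = 0x9810AC
s_5 = Round(s_4, k_4) = 0x399E33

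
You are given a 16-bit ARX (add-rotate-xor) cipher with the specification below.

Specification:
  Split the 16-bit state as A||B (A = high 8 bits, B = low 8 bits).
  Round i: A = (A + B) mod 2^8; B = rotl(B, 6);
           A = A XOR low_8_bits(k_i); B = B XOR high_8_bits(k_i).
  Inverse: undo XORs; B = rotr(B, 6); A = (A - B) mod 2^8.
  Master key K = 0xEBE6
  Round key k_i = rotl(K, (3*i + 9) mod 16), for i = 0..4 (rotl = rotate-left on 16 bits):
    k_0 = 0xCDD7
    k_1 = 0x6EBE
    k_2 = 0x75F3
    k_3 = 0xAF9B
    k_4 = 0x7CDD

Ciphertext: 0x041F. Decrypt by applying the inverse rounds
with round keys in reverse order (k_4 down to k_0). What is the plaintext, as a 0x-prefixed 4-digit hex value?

0x14AE

s_0 = ciphertext = 0x041F
s_1 = InvRound(s_0, k_4) = 0x4C8D
s_2 = InvRound(s_1, k_3) = 0x4F88
s_3 = InvRound(s_2, k_2) = 0xC5F7
s_4 = InvRound(s_3, k_1) = 0x1566
s_5 = InvRound(s_4, k_0) = 0x14AE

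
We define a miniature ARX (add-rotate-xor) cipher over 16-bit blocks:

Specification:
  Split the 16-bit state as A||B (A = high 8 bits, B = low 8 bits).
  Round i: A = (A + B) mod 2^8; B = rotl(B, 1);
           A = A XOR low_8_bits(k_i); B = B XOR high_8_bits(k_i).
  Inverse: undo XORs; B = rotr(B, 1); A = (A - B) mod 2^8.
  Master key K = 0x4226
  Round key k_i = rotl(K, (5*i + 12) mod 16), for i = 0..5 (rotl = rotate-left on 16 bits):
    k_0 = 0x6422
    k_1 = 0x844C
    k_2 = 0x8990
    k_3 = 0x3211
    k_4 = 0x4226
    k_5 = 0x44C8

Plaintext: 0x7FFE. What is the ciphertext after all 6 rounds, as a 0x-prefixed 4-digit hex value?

0x4E3F

s_0 = plaintext = 0x7FFE
s_1 = Round(s_0, k_0) = 0x5F99
s_2 = Round(s_1, k_1) = 0xB4B7
s_3 = Round(s_2, k_2) = 0xFBE6
s_4 = Round(s_3, k_3) = 0xF0FF
s_5 = Round(s_4, k_4) = 0xC9BD
s_6 = Round(s_5, k_5) = 0x4E3F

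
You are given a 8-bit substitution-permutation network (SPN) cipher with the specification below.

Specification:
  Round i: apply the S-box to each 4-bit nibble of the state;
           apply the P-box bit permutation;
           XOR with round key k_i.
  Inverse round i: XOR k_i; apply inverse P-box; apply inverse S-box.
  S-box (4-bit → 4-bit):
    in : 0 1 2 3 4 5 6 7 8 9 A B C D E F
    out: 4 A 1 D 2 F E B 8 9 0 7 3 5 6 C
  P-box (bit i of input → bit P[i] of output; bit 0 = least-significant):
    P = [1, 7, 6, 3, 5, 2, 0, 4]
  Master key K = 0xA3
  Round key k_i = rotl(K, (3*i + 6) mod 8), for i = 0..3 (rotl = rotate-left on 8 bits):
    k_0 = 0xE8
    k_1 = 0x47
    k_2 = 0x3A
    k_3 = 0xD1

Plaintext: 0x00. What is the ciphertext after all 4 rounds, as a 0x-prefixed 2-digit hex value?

0x67

s_0 = plaintext = 0x00
s_1 = Round(s_0, k_0) = 0xA9
s_2 = Round(s_1, k_1) = 0x4D
s_3 = Round(s_2, k_2) = 0x7C
s_4 = Round(s_3, k_3) = 0x67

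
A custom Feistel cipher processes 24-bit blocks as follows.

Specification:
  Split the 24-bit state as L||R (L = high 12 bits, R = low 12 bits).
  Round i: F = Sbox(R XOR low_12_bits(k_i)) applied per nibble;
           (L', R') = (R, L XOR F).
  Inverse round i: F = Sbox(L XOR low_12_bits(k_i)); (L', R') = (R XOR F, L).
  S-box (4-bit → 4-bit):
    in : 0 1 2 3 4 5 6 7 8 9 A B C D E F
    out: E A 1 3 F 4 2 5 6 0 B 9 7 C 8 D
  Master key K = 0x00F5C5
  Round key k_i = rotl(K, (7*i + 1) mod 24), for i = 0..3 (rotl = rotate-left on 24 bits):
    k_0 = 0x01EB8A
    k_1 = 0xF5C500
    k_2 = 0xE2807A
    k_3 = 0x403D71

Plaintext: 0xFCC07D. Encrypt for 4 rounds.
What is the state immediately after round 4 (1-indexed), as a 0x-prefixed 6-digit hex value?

0x5AC511

s_0 = plaintext = 0xFCC07D
s_1 = Round(s_0, k_0) = 0x07D619
s_2 = Round(s_1, k_1) = 0x6193DD
s_3 = Round(s_2, k_2) = 0x3DD5AC
s_4 = Round(s_3, k_3) = 0x5AC511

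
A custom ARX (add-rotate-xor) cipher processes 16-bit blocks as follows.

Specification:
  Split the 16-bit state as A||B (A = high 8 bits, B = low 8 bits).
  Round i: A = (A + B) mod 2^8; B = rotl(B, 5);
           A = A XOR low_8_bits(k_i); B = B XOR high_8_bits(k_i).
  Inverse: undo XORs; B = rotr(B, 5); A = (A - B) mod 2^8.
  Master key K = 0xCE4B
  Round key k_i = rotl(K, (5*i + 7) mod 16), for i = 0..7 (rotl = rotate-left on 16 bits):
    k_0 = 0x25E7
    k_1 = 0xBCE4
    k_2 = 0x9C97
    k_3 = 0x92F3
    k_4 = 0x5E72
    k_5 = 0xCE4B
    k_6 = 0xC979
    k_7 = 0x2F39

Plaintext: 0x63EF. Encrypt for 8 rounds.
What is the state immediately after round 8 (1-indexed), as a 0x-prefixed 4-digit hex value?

s_0 = plaintext = 0x63EF
s_1 = Round(s_0, k_0) = 0xB5D8
s_2 = Round(s_1, k_1) = 0x69A7
s_3 = Round(s_2, k_2) = 0x8768
s_4 = Round(s_3, k_3) = 0x1C9F
s_5 = Round(s_4, k_4) = 0xC9AD
s_6 = Round(s_5, k_5) = 0x3D7B
s_7 = Round(s_6, k_6) = 0xC1A6
s_8 = Round(s_7, k_7) = 0x5EFB

0x5EFB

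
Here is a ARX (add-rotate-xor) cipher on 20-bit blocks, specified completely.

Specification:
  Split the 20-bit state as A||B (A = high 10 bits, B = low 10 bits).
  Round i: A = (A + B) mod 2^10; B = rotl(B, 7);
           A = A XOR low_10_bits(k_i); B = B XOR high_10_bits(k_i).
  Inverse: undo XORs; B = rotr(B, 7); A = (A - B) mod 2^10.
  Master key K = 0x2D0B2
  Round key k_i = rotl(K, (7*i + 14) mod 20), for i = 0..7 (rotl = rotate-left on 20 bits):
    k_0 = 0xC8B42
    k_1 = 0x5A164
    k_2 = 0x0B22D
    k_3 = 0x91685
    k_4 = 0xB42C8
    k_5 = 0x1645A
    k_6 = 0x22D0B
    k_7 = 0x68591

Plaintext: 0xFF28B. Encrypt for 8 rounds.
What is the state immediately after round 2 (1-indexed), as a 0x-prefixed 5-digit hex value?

0x770B6

s_0 = plaintext = 0xFF28B
s_1 = Round(s_0, k_0) = 0x716F3
s_2 = Round(s_1, k_1) = 0x770B6
s_3 = Round(s_2, k_2) = 0x2FF3A
s_4 = Round(s_3, k_3) = 0x5F322
s_5 = Round(s_4, k_4) = 0x95BB4
s_6 = Round(s_5, k_5) = 0x9422F
s_7 = Round(s_6, k_6) = 0x5D34E
s_8 = Round(s_7, k_7) = 0x54EC8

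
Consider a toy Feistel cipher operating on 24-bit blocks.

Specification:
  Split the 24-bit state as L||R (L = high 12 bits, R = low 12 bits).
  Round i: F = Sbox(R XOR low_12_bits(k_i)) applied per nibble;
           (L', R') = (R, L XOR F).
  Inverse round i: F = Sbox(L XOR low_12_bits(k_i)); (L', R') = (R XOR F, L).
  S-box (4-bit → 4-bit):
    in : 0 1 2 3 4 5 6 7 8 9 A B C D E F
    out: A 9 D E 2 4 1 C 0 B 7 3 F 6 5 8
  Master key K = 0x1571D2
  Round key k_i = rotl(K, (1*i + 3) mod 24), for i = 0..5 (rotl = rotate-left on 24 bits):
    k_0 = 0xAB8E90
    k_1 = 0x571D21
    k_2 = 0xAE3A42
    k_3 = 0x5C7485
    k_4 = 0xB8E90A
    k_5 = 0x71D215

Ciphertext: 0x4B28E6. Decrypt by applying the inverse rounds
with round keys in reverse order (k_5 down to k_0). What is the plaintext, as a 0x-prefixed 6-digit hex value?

0x7B37B3

s_0 = ciphertext = 0x4B28E6
s_1 = InvRound(s_0, k_5) = 0x99A4B2
s_2 = InvRound(s_1, k_4) = 0xE0899A
s_3 = InvRound(s_2, k_3) = 0xE9CE08
s_4 = InvRound(s_3, k_2) = 0xC6DE9C
s_5 = InvRound(s_4, k_1) = 0x7B3C6D
s_6 = InvRound(s_5, k_0) = 0x7B37B3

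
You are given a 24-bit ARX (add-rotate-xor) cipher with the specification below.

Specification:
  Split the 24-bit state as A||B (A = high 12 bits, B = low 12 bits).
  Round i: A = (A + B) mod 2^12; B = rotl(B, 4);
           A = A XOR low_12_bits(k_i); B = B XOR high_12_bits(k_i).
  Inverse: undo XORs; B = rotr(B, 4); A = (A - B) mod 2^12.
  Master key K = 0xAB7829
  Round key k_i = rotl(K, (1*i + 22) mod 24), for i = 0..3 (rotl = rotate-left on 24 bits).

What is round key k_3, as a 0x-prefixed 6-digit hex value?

0x56F053

K = 0xAB7829
k_0 = rotl(K, (1*0+22) mod 24) = rotl(K, 22) = 0x6ADE0A
k_1 = rotl(K, (1*1+22) mod 24) = rotl(K, 23) = 0xD5BC14
k_2 = rotl(K, (1*2+22) mod 24) = rotl(K, 0) = 0xAB7829
k_3 = rotl(K, (1*3+22) mod 24) = rotl(K, 1) = 0x56F053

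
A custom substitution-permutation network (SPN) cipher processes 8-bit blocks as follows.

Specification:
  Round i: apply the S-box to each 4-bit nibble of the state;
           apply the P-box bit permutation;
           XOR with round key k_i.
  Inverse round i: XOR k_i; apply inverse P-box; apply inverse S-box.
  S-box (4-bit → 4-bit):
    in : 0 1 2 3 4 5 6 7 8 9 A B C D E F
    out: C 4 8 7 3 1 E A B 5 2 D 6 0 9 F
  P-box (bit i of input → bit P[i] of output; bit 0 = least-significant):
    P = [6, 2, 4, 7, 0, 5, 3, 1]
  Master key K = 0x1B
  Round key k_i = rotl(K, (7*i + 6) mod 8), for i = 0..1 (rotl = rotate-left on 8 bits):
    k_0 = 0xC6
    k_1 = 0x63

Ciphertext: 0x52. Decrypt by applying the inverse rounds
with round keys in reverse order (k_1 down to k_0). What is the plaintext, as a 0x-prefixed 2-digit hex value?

s_0 = ciphertext = 0x52
s_1 = InvRound(s_0, k_1) = 0x41
s_2 = InvRound(s_1, k_0) = 0xE7

0xE7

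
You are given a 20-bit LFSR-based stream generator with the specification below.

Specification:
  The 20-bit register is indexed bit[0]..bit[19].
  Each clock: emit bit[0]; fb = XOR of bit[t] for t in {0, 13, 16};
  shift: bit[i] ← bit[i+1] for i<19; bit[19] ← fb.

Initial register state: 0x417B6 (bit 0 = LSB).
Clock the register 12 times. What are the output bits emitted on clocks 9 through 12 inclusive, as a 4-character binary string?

1110

reg_0 = 0x417B6
clock 1: out=0, reg = 0x20BDB
clock 2: out=1, reg = 0x905ED
clock 3: out=1, reg = 0x482F6
clock 4: out=0, reg = 0x2417B
clock 5: out=1, reg = 0x920BD
clock 6: out=1, reg = 0xC905E
clock 7: out=0, reg = 0x6482F
clock 8: out=1, reg = 0xB2417
clock 9: out=1, reg = 0xD920B
clock 10: out=1, reg = 0x6C905
clock 11: out=1, reg = 0xB6482
clock 12: out=0, reg = 0x5B241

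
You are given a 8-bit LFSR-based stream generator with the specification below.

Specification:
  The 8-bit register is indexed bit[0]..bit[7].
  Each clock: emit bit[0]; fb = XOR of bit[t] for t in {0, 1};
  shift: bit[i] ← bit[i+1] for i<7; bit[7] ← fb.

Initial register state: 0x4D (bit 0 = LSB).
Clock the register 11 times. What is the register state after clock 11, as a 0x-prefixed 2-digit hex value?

0xDD

reg_0 = 0x4D
clock 1: out=1, reg = 0xA6
clock 2: out=0, reg = 0xD3
clock 3: out=1, reg = 0x69
clock 4: out=1, reg = 0xB4
clock 5: out=0, reg = 0x5A
clock 6: out=0, reg = 0xAD
clock 7: out=1, reg = 0xD6
clock 8: out=0, reg = 0xEB
clock 9: out=1, reg = 0x75
clock 10: out=1, reg = 0xBA
clock 11: out=0, reg = 0xDD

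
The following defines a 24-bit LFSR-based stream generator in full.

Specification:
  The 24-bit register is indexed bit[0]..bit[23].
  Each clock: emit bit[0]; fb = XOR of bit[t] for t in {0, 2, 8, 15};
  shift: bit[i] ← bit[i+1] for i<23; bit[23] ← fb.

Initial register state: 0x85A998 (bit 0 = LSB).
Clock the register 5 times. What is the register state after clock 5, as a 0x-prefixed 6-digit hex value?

0xE42D4C

reg_0 = 0x85A998
clock 1: out=0, reg = 0x42D4CC
clock 2: out=0, reg = 0x216A66
clock 3: out=0, reg = 0x90B533
clock 4: out=1, reg = 0xC85A99
clock 5: out=1, reg = 0xE42D4C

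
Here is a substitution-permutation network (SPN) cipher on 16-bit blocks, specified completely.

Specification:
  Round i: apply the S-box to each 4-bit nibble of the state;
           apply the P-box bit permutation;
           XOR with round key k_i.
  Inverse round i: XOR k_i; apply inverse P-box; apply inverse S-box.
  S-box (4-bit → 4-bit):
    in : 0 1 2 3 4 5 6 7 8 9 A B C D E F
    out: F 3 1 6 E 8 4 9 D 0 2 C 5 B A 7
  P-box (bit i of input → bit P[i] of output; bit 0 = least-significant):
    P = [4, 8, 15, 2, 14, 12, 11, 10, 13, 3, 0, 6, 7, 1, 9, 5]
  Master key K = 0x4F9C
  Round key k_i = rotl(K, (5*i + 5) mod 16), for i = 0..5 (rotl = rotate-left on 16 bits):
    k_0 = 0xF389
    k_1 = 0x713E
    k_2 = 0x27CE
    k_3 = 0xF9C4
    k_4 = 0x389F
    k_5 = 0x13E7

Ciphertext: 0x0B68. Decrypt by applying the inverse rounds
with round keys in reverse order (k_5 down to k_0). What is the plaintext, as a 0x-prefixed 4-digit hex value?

s_0 = ciphertext = 0x0B68
s_1 = InvRound(s_0, k_5) = 0x1335
s_2 = InvRound(s_1, k_4) = 0x016A
s_3 = InvRound(s_2, k_3) = 0xD1FB
s_4 = InvRound(s_3, k_2) = 0xBCD8
s_5 = InvRound(s_4, k_1) = 0xD584
s_6 = InvRound(s_5, k_0) = 0x6F55

0x6F55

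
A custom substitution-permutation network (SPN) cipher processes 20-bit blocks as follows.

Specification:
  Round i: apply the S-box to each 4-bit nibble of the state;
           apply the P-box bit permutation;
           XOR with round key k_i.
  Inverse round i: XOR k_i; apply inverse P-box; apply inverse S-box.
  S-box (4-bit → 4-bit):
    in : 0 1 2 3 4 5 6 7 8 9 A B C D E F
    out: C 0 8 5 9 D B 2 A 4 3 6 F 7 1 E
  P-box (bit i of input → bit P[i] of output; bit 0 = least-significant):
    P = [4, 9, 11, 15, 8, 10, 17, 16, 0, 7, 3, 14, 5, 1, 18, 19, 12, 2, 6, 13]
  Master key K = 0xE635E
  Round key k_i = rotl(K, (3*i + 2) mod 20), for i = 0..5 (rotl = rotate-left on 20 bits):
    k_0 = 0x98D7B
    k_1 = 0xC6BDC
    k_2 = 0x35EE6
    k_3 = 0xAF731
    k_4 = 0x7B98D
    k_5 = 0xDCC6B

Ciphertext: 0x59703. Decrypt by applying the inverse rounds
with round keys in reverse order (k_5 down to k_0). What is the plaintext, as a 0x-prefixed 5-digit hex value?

0xA4274

s_0 = ciphertext = 0x59703
s_1 = InvRound(s_0, k_5) = 0x340EB
s_2 = InvRound(s_1, k_4) = 0xCD2E0
s_3 = InvRound(s_2, k_3) = 0x09ADE
s_4 = InvRound(s_3, k_2) = 0x1E0F4
s_5 = InvRound(s_4, k_1) = 0x1594F
s_6 = InvRound(s_5, k_0) = 0xA4274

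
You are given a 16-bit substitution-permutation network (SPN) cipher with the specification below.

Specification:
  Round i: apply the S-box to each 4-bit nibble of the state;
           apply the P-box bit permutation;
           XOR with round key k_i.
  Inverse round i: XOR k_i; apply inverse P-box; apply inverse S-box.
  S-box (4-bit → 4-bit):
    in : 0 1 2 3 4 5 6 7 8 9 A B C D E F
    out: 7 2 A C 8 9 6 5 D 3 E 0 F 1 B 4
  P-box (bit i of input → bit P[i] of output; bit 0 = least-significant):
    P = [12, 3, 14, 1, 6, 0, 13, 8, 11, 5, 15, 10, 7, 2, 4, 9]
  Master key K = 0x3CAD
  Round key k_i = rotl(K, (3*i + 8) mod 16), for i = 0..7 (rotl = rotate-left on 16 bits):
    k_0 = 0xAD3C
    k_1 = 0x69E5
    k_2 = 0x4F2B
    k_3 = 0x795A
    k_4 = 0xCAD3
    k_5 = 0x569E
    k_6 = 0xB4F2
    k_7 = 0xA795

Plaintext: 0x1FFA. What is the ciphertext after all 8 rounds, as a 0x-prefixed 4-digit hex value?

s_0 = plaintext = 0x1FFA
s_1 = Round(s_0, k_0) = 0x4D32
s_2 = Round(s_1, k_1) = 0x42EF
s_3 = Round(s_2, k_2) = 0x084A
s_4 = Round(s_3, k_3) = 0xB4C4
s_5 = Round(s_4, k_4) = 0xEF90
s_6 = Round(s_5, k_5) = 0x8453
s_7 = Round(s_6, k_6) = 0xF320
s_8 = Round(s_7, k_7) = 0x728C

0x728C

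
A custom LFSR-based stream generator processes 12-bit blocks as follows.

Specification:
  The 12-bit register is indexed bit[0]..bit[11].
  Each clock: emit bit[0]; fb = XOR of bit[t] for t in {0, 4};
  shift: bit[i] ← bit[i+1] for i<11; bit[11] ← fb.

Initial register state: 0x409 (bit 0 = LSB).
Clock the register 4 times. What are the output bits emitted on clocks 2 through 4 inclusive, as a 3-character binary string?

reg_0 = 0x409
clock 1: out=1, reg = 0xA04
clock 2: out=0, reg = 0x502
clock 3: out=0, reg = 0x281
clock 4: out=1, reg = 0x940

001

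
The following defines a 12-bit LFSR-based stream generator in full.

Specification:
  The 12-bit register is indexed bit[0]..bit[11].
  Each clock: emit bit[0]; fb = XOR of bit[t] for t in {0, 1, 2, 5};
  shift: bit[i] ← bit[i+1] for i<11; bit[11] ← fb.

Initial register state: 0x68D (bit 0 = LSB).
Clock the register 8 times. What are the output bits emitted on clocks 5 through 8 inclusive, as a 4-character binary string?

0001

reg_0 = 0x68D
clock 1: out=1, reg = 0x346
clock 2: out=0, reg = 0x1A3
clock 3: out=1, reg = 0x8D1
clock 4: out=1, reg = 0xC68
clock 5: out=0, reg = 0xE34
clock 6: out=0, reg = 0x71A
clock 7: out=0, reg = 0xB8D
clock 8: out=1, reg = 0x5C6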